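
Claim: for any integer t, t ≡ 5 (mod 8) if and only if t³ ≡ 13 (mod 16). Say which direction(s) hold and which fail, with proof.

Not equivalent: only (⇐) holds.

(→) This fails: take t = 13. Then 13 ≡ 5 (mod 8), but 13³ = 2197 ≡ 5 (mod 16), not 13.

(←) Conversely, the residues r modulo 16 with r³ ≡ 13 (mod 16) are exactly {5}, and each is ≡ 5 (mod 8).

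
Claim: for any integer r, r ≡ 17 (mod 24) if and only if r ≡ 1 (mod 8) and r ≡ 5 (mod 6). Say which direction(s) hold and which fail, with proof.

Both directions hold; the statement is true.

(⇒) Suppose r ≡ 17 (mod 24); write r = 24j + 17. Since 8 ∣ 24, reducing mod 8 gives r ≡ 17 ≡ 1 (mod 8); since 6 ∣ 24, reducing mod 6 gives r ≡ 17 ≡ 5 (mod 6).

(⇐) Conversely, if r ≡ 1 (mod 8) and r ≡ 5 (mod 6), then by the Chinese remainder theorem r ≡ 17 (mod 24). This is exactly r ≡ 17 (mod 24).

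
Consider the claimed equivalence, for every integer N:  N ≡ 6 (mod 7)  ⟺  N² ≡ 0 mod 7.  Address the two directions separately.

Neither direction holds.

(⟹) This fails: take N = 6. Then 6 ≡ 6 (mod 7), but 6² = 36 ≡ 1 (mod 7), not 0.

(⟸) This fails: take N = 0. Then 0² = 0 ≡ 0 (mod 7), yet 0 ≡ 0 (mod 7), not 6.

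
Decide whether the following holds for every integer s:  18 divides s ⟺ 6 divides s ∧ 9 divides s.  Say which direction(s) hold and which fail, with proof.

(⟹) If 18 ∣ s, write s = 18q. Since 18 = 3·6, s = 6·(3q), so 6 ∣ s; and since 18 = 2·9, s = 9·(2q), so 9 ∣ s.

(⟸) Suppose 6 ∣ s and 9 ∣ s. Any common multiple of 6 and 9 is a multiple of their lcm; here lcm(6, 9) = 6·9/gcd(6, 9) = 54/3 = 18, so 18 ∣ s.

Both directions hold.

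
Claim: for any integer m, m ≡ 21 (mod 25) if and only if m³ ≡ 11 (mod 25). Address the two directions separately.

(⇒) Suppose m ≡ 21 (mod 25). Write m = 25j + 21. Then (25j + 21)³ = 15625j³ + 39375j² + 33075j + 9261 = 25(625j³ + 1575j² + 1323j + 370) + 11, so m³ ≡ 11 (mod 25).

(⇐) Conversely, suppose m³ ≡ 11 (mod 25). The only residue r in {0, …, 24} with r³ ≡ 11 (mod 25) is r = 21, so m ≡ 21 (mod 25).

Both directions hold.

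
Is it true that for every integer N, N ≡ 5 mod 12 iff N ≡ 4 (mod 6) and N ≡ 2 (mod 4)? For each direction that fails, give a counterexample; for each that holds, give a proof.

(⇒) This fails: N = 5 gives 5 ≡ 5 (mod 12) but 5 ≡ 5 (mod 6), so the conjunction on the right does not hold.

(⇐) This fails: N = 10 satisfies both congruences on the right (10 ≡ 4 mod 6 and 10 ≡ 2 mod 4) yet 10 ≡ 10 (mod 12), not 5.

Neither direction holds.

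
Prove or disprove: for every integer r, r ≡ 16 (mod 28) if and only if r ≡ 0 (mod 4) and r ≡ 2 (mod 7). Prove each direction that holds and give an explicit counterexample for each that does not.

Equivalent; both directions hold.

(←) If r ≡ 0 (mod 4) and r ≡ 2 (mod 7), then by the Chinese remainder theorem r ≡ 16 (mod 28). This is exactly r ≡ 16 (mod 28).

(→) Suppose r ≡ 16 (mod 28); write r = 28j + 16. Since 4 ∣ 28, reducing mod 4 gives r ≡ 16 ≡ 0 (mod 4); since 7 ∣ 28, reducing mod 7 gives r ≡ 16 ≡ 2 (mod 7).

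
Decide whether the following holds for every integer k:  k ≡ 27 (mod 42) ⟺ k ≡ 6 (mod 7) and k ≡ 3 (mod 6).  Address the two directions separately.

[⇒] Suppose k ≡ 27 (mod 42); write k = 42j + 27. Since 7 ∣ 42, reducing mod 7 gives k ≡ 27 ≡ 6 (mod 7); since 6 ∣ 42, reducing mod 6 gives k ≡ 27 ≡ 3 (mod 6).

[⇐] Conversely, if k ≡ 6 (mod 7) and k ≡ 3 (mod 6), then by the Chinese remainder theorem k ≡ 27 (mod 42). This is exactly k ≡ 27 (mod 42).

Both directions hold; the statement is true.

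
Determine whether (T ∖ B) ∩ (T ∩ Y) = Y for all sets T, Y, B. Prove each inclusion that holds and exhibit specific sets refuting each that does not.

(⊆) Let x ∈ (T ∖ B) ∩ (T ∩ Y). Then x ∈ T ∩ Y and x ∉ B, from which x ∈ Y.

(⊇) This inclusion fails. Take T = ∅, Y = {1}, B = ∅; then 1 ∈ Y but 1 ∉ (T ∖ B) ∩ (T ∩ Y).

The sets are not equal: only the forward inclusion holds.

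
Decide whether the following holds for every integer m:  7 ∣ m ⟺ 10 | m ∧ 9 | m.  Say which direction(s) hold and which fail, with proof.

[⇒] This fails: take m = 7. Certainly 7 ∣ 7, but 10 ∤ 7.

[⇐] This fails: take m = 90. Both 10 ∣ 90 and 9 ∣ 90, yet 90 is not a multiple of 7 (since 90 = 12·7 + 6), so 7 ∤ 90.

Neither implication holds.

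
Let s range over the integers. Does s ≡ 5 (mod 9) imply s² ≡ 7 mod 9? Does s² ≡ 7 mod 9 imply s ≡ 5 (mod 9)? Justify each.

The forward direction holds; the converse fails.

(→) Suppose s ≡ 5 (mod 9). Write s = 9j + 5. Then (9j + 5)² = 81j² + 90j + 25 = 9(9j² + 10j + 2) + 7, so s² ≡ 7 (mod 9).

(←) This fails: take s = 4. Then 4² = 16 ≡ 7 (mod 9), yet 4 ≡ 4 (mod 9), not 5.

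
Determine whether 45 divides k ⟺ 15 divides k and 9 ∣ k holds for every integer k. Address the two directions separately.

(→) If 45 ∣ k, write k = 45q. Since 45 = 3·15, k = 15·(3q), so 15 ∣ k; and since 45 = 5·9, k = 9·(5q), so 9 ∣ k.

(←) Suppose 15 ∣ k and 9 ∣ k. Any common multiple of 15 and 9 is a multiple of their lcm; here lcm(15, 9) = 15·9/gcd(15, 9) = 135/3 = 45, so 45 ∣ k.

Both implications hold.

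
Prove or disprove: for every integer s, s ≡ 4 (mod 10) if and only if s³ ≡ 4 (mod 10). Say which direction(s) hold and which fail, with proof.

Both directions hold.

Forward direction. Suppose s ≡ 4 (mod 10). Write s = 10j + 4. Then (10j + 4)³ = 1000j³ + 1200j² + 480j + 64 = 10(100j³ + 120j² + 48j + 6) + 4, so s³ ≡ 4 (mod 10).

Converse. Suppose s³ ≡ 4 (mod 10). The only residue r in {0, …, 9} with r³ ≡ 4 (mod 10) is r = 4, so s ≡ 4 (mod 10).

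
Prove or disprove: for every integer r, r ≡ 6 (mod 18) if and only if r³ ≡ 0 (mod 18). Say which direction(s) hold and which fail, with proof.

(→) Suppose r ≡ 6 (mod 18). Write r = 18j + 6. Then (18j + 6)³ = 5832j³ + 5832j² + 1944j + 216 = 18(324j³ + 324j² + 108j + 12) + 0, so r³ ≡ 0 (mod 18).

(←) This fails: take r = 0. Then 0³ = 0 ≡ 0 (mod 18), yet 0 ≡ 0 (mod 18), not 6.

The forward direction holds; the converse fails.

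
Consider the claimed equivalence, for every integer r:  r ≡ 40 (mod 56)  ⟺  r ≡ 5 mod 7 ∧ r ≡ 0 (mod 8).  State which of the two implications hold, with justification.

Equivalent; both directions hold.

Forward direction. Suppose r ≡ 40 (mod 56); write r = 56j + 40. Since 7 ∣ 56, reducing mod 7 gives r ≡ 40 ≡ 5 (mod 7); since 8 ∣ 56, reducing mod 8 gives r ≡ 40 ≡ 0 (mod 8).

Converse. If r ≡ 5 (mod 7) and r ≡ 0 (mod 8), then by the Chinese remainder theorem r ≡ 40 (mod 56). This is exactly r ≡ 40 (mod 56).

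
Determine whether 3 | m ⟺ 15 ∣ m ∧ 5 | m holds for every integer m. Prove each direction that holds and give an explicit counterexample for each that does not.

(⇐) Suppose 15 ∣ m and 5 ∣ m. Any common multiple of 15 and 5 is a multiple of their lcm; here lcm(15, 5) = 15·5/gcd(15, 5) = 75/5 = 15, so 15 ∣ m. Since 3 ∣ 15, it follows that 3 ∣ m.

(⇒) This fails: take m = 3. Certainly 3 ∣ 3, but 15 ∤ 3.

Not equivalent: only (⇐) holds.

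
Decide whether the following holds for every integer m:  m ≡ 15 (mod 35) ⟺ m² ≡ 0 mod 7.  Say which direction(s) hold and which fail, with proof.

Neither direction holds.

(⇒) This fails: take m = 15. Then 15 ≡ 15 (mod 35), but 15² = 225 ≡ 1 (mod 7), not 0.

(⇐) This fails: take m = 0. Then 0² = 0 ≡ 0 (mod 7), yet 0 ≡ 0 (mod 35), not 15.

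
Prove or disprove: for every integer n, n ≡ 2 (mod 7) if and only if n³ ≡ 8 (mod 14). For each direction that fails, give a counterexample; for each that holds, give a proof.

(→) This fails: take n = 9. Then 9 ≡ 2 (mod 7), but 9³ = 729 ≡ 1 (mod 14), not 8.

(←) This fails: take n = 4. Then 4³ = 64 ≡ 8 (mod 14), yet 4 ≡ 4 (mod 7), not 2.

Both directions fail.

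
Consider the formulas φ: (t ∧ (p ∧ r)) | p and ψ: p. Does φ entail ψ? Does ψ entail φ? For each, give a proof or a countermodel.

[⇒] Assume the antecedent. If r is true, the antecedent forces (r = T, p = T, t = F) or (r = T, p = T, t = T), and p holds there. If r is false, the antecedent forces (r = F, p = T, t = F) or (r = F, p = T, t = T), and p holds there. Either way p holds.

[⇐] Assume the antecedent. If r is true, the antecedent forces (r = T, p = T, t = F) or (r = T, p = T, t = T), and (t ∧ (p ∧ r)) | p holds there. If r is false, the antecedent forces (r = F, p = T, t = F) or (r = F, p = T, t = T), and (t ∧ (p ∧ r)) | p holds there. Either way (t ∧ (p ∧ r)) | p holds.

The biconditional holds.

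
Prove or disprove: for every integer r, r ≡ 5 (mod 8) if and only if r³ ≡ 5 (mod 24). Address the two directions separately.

(⟹) This fails: take r = 13. Then 13 ≡ 5 (mod 8), but 13³ = 2197 ≡ 13 (mod 24), not 5.

(⟸) Conversely, the residues r modulo 24 with r³ ≡ 5 (mod 24) are exactly {5}, and each is ≡ 5 (mod 8).

Not equivalent: only (⇐) holds.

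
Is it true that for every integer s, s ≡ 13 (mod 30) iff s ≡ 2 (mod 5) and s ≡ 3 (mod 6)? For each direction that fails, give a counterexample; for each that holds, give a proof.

(⇒) fails and (⇐) fails.

(→) This fails: s = 13 gives 13 ≡ 13 (mod 30) but 13 ≡ 3 (mod 5), so the conjunction on the right does not hold.

(←) This fails: s = 27 satisfies both congruences on the right (27 ≡ 2 mod 5 and 27 ≡ 3 mod 6) yet 27 ≡ 27 (mod 30), not 13.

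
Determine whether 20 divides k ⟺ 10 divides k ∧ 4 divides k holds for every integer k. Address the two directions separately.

The biconditional holds.

Forward direction. If 20 ∣ k, write k = 20q. Since 20 = 2·10, k = 10·(2q), so 10 ∣ k; and since 20 = 5·4, k = 4·(5q), so 4 ∣ k.

Converse. Suppose 10 ∣ k and 4 ∣ k. Any common multiple of 10 and 4 is a multiple of their lcm; here lcm(10, 4) = 10·4/gcd(10, 4) = 40/2 = 20, so 20 ∣ k.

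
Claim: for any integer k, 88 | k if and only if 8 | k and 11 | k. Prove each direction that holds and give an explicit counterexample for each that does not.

[⇒] If 88 ∣ k, write k = 88q. Since 88 = 11·8, k = 8·(11q), so 8 ∣ k; and since 88 = 8·11, k = 11·(8q), so 11 ∣ k.

[⇐] Suppose 8 ∣ k and 11 ∣ k. Any common multiple of 8 and 11 is a multiple of their lcm; here gcd(8, 11) = 1, so lcm(8, 11) = 8·11 = 88, so 88 ∣ k.

Both directions hold; the statement is true.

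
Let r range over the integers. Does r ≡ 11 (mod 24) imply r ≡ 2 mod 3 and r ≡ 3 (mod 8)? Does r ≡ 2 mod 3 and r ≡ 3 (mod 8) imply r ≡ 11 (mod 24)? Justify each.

Both directions hold; the statement is true.

(⇒) Suppose r ≡ 11 (mod 24); write r = 24j + 11. Since 3 ∣ 24, reducing mod 3 gives r ≡ 11 ≡ 2 (mod 3); since 8 ∣ 24, reducing mod 8 gives r ≡ 11 ≡ 3 (mod 8).

(⇐) Conversely, if r ≡ 2 (mod 3) and r ≡ 3 (mod 8), then by the Chinese remainder theorem r ≡ 11 (mod 24). This is exactly r ≡ 11 (mod 24).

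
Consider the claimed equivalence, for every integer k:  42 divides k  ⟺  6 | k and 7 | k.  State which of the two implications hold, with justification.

Both implications hold.

Forward direction. If 42 ∣ k, write k = 42q. Since 42 = 7·6, k = 6·(7q), so 6 ∣ k; and since 42 = 6·7, k = 7·(6q), so 7 ∣ k.

Converse. Suppose 6 ∣ k and 7 ∣ k. Any common multiple of 6 and 7 is a multiple of their lcm; here gcd(6, 7) = 1, so lcm(6, 7) = 6·7 = 42, so 42 ∣ k.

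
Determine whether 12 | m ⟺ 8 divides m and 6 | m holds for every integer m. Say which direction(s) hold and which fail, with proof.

The forward direction fails; the converse holds.

Converse. Suppose 8 ∣ m and 6 ∣ m. Any common multiple of 8 and 6 is a multiple of their lcm; here lcm(8, 6) = 8·6/gcd(8, 6) = 48/2 = 24, so 24 ∣ m. Since 12 ∣ 24, it follows that 12 ∣ m.

Forward direction. This fails: take m = 12. Certainly 12 ∣ 12, but 8 ∤ 12.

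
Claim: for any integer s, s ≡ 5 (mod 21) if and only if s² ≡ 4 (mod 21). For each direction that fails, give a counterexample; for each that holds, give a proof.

(⇒) holds; (⇐) fails.

(⇐) This fails: take s = 2. Then 2² = 4 ≡ 4 (mod 21), yet 2 ≡ 2 (mod 21), not 5.

(⇒) Suppose s ≡ 5 (mod 21). Write s = 21j + 5. Then (21j + 5)² = 441j² + 210j + 25 = 21(21j² + 10j + 1) + 4, so s² ≡ 4 (mod 21).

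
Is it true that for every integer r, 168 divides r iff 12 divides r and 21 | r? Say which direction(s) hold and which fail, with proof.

The forward direction holds; the converse fails.

(→) If 168 ∣ r, write r = 168q. Since 168 = 14·12, r = 12·(14q), so 12 ∣ r; and since 168 = 8·21, r = 21·(8q), so 21 ∣ r.

(←) This fails: take r = 84. Both 12 ∣ 84 and 21 ∣ 84, yet 84 is not a multiple of 168 (since 84 = 0·168 + 84), so 168 ∤ 84.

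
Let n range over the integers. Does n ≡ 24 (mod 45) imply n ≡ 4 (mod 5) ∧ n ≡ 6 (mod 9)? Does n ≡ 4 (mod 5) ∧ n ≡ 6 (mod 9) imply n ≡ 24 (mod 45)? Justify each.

Both directions hold.

Converse. If n ≡ 4 (mod 5) and n ≡ 6 (mod 9), then by the Chinese remainder theorem n ≡ 24 (mod 45). This is exactly n ≡ 24 (mod 45).

Forward direction. Suppose n ≡ 24 (mod 45); write n = 45j + 24. Since 5 ∣ 45, reducing mod 5 gives n ≡ 24 ≡ 4 (mod 5); since 9 ∣ 45, reducing mod 9 gives n ≡ 24 ≡ 6 (mod 9).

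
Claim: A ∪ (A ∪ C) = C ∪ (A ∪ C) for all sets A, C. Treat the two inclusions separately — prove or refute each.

Both inclusions hold; the sets are equal.

(⟹) Let x ∈ A ∪ (A ∪ C). Then either x ∈ A and x ∉ C; or x ∈ C and x ∉ A; or x ∈ A ∩ C. In each case x ∈ C ∪ (A ∪ C), so A ∪ (A ∪ C) ⊆ C ∪ (A ∪ C).

(⟸) Let x ∈ C ∪ (A ∪ C). Then either x ∈ A and x ∉ C; or x ∈ C and x ∉ A; or x ∈ A ∩ C. In each case x ∈ A ∪ (A ∪ C), so C ∪ (A ∪ C) ⊆ A ∪ (A ∪ C).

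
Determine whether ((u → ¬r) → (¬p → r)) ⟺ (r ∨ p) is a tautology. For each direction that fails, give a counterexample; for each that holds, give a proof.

(⇒) Assume the antecedent. If r is true, r ∨ p reduces to true regardless of the other variables. If r is false, the antecedent forces (r = F, p = T, u = F) or (r = F, p = T, u = T), and r ∨ p holds there. Either way r ∨ p holds.

(⇐) Assume the antecedent. If r is true, (u → ¬r) → (¬p → r) reduces to true regardless of the other variables. If r is false, the antecedent forces (r = F, p = T, u = F) or (r = F, p = T, u = T), and (u → ¬r) → (¬p → r) holds there. Either way (u → ¬r) → (¬p → r) holds.

Both implications hold.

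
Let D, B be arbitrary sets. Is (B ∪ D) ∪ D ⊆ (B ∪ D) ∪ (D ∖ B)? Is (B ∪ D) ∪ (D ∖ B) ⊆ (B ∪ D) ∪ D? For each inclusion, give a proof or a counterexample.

Reverse inclusion. Let x ∈ (B ∪ D) ∪ (D ∖ B). Then either x ∈ D and x ∉ B; or x ∈ B and x ∉ D; or x ∈ D ∩ B. In each case x ∈ (B ∪ D) ∪ D, so (B ∪ D) ∪ (D ∖ B) ⊆ (B ∪ D) ∪ D.

Forward inclusion. Let x ∈ (B ∪ D) ∪ D. Then either x ∈ D and x ∉ B; or x ∈ B and x ∉ D; or x ∈ D ∩ B. In each case x ∈ (B ∪ D) ∪ (D ∖ B), so (B ∪ D) ∪ D ⊆ (B ∪ D) ∪ (D ∖ B).

The two sets are equal.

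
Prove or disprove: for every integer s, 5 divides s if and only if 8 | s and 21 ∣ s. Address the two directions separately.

Forward direction. This fails: take s = 5. Certainly 5 ∣ 5, but 8 ∤ 5.

Converse. This fails: take s = 168. Both 8 ∣ 168 and 21 ∣ 168, yet 168 is not a multiple of 5 (since 168 = 33·5 + 3), so 5 ∤ 168.

Neither implication holds.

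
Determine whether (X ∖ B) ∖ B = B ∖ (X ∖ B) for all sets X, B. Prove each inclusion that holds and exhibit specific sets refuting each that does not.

(⟹) This inclusion fails. Take X = {1}, B = ∅; then 1 ∈ (X ∖ B) ∖ B but 1 ∉ B ∖ (X ∖ B).

(⟸) This inclusion fails. Take X = ∅, B = {1}; then 1 ∈ B ∖ (X ∖ B) but 1 ∉ (X ∖ B) ∖ B.

Both inclusions fail.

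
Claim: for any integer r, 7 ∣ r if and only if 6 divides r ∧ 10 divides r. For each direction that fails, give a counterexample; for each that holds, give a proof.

Neither direction holds.

Forward direction. This fails: take r = 7. Certainly 7 ∣ 7, but 6 ∤ 7.

Converse. This fails: take r = 30. Both 6 ∣ 30 and 10 ∣ 30, yet 30 is not a multiple of 7 (since 30 = 4·7 + 2), so 7 ∤ 30.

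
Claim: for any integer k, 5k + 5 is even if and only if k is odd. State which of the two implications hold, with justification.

Both directions hold.

(→) Suppose 5k + 5 is even. Since 5 is odd, 5k and k have the same parity, so 5k + 5 ≡ k + 5 (mod 2). As 5 is odd, 5k + 5 is even exactly when k is odd. Thus k is odd.

(←) Conversely, suppose k is odd; write k = 2j + 1. Then 5k + 5 = 5·(2j + 1) + 5 = 2·5j + 10, which is even.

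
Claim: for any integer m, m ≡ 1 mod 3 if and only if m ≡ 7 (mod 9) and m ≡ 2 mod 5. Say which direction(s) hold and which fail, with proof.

[⇐] If m ≡ 7 (mod 9) and m ≡ 2 (mod 5), then by the Chinese remainder theorem m ≡ 7 (mod 45). Since 7 ≡ 1 (mod 3) and 3 ∣ 45, we get m ≡ 1 (mod 3).

[⇒] This fails: m = 1 gives 1 ≡ 1 (mod 3) but 1 ≡ 1 (mod 9), so the conjunction on the right does not hold.

Only the reverse direction holds.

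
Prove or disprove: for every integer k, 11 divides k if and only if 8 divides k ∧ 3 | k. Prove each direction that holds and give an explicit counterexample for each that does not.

[⇒] This fails: take k = 11. Certainly 11 ∣ 11, but 8 ∤ 11.

[⇐] This fails: take k = 24. Both 8 ∣ 24 and 3 ∣ 24, yet 24 is not a multiple of 11 (since 24 = 2·11 + 2), so 11 ∤ 24.

Neither implication holds.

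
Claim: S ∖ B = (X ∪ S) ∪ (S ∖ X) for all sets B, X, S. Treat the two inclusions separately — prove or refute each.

(⊇) This inclusion fails. Take B = ∅, X = {1}, S = ∅; then 1 ∈ (X ∪ S) ∪ (S ∖ X) but 1 ∉ S ∖ B.

(⊆) Let x ∈ S ∖ B. Then either x ∈ S and x ∉ B, X; or x ∈ X ∩ S and x ∉ B. In each case x ∈ (X ∪ S) ∪ (S ∖ X), so S ∖ B ⊆ (X ∪ S) ∪ (S ∖ X).

Only the forward inclusion holds.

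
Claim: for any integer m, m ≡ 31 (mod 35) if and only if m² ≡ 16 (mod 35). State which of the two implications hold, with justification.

Not equivalent: only (⇒) holds.

(⟸) This fails: take m = 4. Then 4² = 16 ≡ 16 (mod 35), yet 4 ≡ 4 (mod 35), not 31.

(⟹) Suppose m ≡ 31 (mod 35). Write m = 35j + 31. Then (35j + 31)² = 1225j² + 2170j + 961 = 35(35j² + 62j + 27) + 16, so m² ≡ 16 (mod 35).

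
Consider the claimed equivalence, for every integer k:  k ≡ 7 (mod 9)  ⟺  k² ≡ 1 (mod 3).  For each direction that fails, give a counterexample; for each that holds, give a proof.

(⟹) Suppose k ≡ 7 (mod 9). Then k² ≡ 7² = 49 (mod 9), and since 3 ∣ 9, also k² ≡ 1 (mod 3).

(⟸) This fails: take k = 1. Then 1² = 1 ≡ 1 (mod 3), yet 1 ≡ 1 (mod 9), not 7.

Only the forward implication holds.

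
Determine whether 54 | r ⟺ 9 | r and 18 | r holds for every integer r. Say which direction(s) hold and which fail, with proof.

Only the forward implication holds.

(→) If 54 ∣ r, write r = 54q. Since 54 = 6·9, r = 9·(6q), so 9 ∣ r; and since 54 = 3·18, r = 18·(3q), so 18 ∣ r.

(←) This fails: take r = 18. Both 9 ∣ 18 and 18 ∣ 18, yet 18 is not a multiple of 54 (since 18 = 0·54 + 18), so 54 ∤ 18.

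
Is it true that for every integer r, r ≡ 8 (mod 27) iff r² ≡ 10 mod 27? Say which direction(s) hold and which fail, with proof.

[⇒] Suppose r ≡ 8 (mod 27). Write r = 27j + 8. Then (27j + 8)² = 729j² + 432j + 64 = 27(27j² + 16j + 2) + 10, so r² ≡ 10 (mod 27).

[⇐] This fails: take r = 19. Then 19² = 361 ≡ 10 (mod 27), yet 19 ≡ 19 (mod 27), not 8.

Only the forward direction holds.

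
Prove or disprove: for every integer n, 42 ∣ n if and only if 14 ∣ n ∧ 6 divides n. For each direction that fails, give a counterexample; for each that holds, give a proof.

(→) If 42 ∣ n, write n = 42q. Since 42 = 3·14, n = 14·(3q), so 14 ∣ n; and since 42 = 7·6, n = 6·(7q), so 6 ∣ n.

(←) Suppose 14 ∣ n and 6 ∣ n. Any common multiple of 14 and 6 is a multiple of their lcm; here lcm(14, 6) = 14·6/gcd(14, 6) = 84/2 = 42, so 42 ∣ n.

Both directions hold.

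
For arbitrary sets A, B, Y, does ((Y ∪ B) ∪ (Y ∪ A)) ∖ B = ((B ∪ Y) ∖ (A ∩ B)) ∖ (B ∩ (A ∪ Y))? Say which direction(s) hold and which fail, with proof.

Forward inclusion. This inclusion fails. Take A = {1}, B = ∅, Y = ∅; then 1 ∈ ((Y ∪ B) ∪ (Y ∪ A)) ∖ B but 1 ∉ ((B ∪ Y) ∖ (A ∩ B)) ∖ (B ∩ (A ∪ Y)).

Reverse inclusion. This inclusion fails. Take A = ∅, B = {1}, Y = ∅; then 1 ∈ ((B ∪ Y) ∖ (A ∩ B)) ∖ (B ∩ (A ∪ Y)) but 1 ∉ ((Y ∪ B) ∪ (Y ∪ A)) ∖ B.

(⊆) fails and (⊇) fails.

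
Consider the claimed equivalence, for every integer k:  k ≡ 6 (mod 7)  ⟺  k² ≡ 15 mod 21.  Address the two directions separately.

Both directions fail.

(⇒) This fails: take k = 13. Then 13 ≡ 6 (mod 7), but 13² = 169 ≡ 1 (mod 21), not 15.

(⇐) This fails: take k = 15. Then 15² = 225 ≡ 15 (mod 21), yet 15 ≡ 1 (mod 7), not 6.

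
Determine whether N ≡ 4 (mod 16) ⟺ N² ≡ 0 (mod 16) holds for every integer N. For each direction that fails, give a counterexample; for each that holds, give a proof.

(⇒) holds; (⇐) fails.

Converse. This fails: take N = 0. Then 0² = 0 ≡ 0 (mod 16), yet 0 ≡ 0 (mod 16), not 4.

Forward direction. Suppose N ≡ 4 (mod 16). Write N = 16j + 4. Then (16j + 4)² = 256j² + 128j + 16 = 16(16j² + 8j + 1) + 0, so N² ≡ 0 (mod 16).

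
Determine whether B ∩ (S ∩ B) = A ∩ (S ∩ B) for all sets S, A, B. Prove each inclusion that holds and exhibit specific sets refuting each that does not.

The sets are not equal: only the reverse inclusion holds.

(⊆) This inclusion fails. Take S = {1}, A = ∅, B = {1}; then 1 ∈ B ∩ (S ∩ B) but 1 ∉ A ∩ (S ∩ B).

(⊇) Let x ∈ A ∩ (S ∩ B). Then x ∈ S ∩ A ∩ B, from which x ∈ B ∩ (S ∩ B).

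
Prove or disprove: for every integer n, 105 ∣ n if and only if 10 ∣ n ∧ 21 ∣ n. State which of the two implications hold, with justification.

(⇒) This fails: take n = 105. Certainly 105 ∣ 105, but 10 ∤ 105.

(⇐) Suppose 10 ∣ n and 21 ∣ n. Any common multiple of 10 and 21 is a multiple of their lcm; here gcd(10, 21) = 1, so lcm(10, 21) = 10·21 = 210, so 210 ∣ n. Since 105 ∣ 210, it follows that 105 ∣ n.

The forward direction fails; the converse holds.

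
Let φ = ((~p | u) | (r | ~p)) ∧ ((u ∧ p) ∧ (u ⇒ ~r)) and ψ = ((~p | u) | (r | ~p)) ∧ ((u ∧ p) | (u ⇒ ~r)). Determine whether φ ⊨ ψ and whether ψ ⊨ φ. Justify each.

Forward direction. Assume the antecedent. If r is true, the antecedent cannot hold. If r is false, the antecedent forces (r = F, p = T, u = T), and the consequent holds there. Either way the consequent holds.

Converse. This fails. Under r = F, p = F, u = F, the left side is false but the right side is true.

(⇒) holds; (⇐) fails.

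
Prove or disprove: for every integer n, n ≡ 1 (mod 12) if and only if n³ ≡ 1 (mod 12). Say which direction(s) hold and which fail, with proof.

Forward direction. Suppose n ≡ 1 (mod 12). Write n = 12j + 1. Then (12j + 1)³ = 1728j³ + 432j² + 36j + 1 = 12(144j³ + 36j² + 3j) + 1, so n³ ≡ 1 (mod 12).

Converse. Suppose n³ ≡ 1 (mod 12). The only residue r in {0, …, 11} with r³ ≡ 1 (mod 12) is r = 1, so n ≡ 1 (mod 12).

Both directions hold; the statement is true.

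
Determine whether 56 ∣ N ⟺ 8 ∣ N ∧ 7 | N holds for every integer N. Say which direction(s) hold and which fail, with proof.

[⇐] Suppose 8 ∣ N and 7 ∣ N. Any common multiple of 8 and 7 is a multiple of their lcm; here gcd(8, 7) = 1, so lcm(8, 7) = 8·7 = 56, so 56 ∣ N.

[⇒] If 56 ∣ N, write N = 56q. Since 56 = 7·8, N = 8·(7q), so 8 ∣ N; and since 56 = 8·7, N = 7·(8q), so 7 ∣ N.

Equivalent; both directions hold.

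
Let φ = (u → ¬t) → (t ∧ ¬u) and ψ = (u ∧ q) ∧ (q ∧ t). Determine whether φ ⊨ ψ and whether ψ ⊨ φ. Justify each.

Not equivalent: only (⇐) holds.

[⇒] This fails. Under t = T, u = F, q = F, the left side is true but the right side is false.

[⇐] Assume the antecedent. If t is true, (u → ¬t) → (t ∧ ¬u) reduces to true regardless of the other variables. If t is false, the antecedent cannot hold. Either way (u → ¬t) → (t ∧ ¬u) holds.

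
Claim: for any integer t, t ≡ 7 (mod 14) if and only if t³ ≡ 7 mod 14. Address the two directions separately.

Both directions hold; the statement is true.

(⇒) Suppose t ≡ 7 (mod 14). Write t = 14j + 7. Then (14j + 7)³ = 2744j³ + 4116j² + 2058j + 343 = 14(196j³ + 294j² + 147j + 24) + 7, so t³ ≡ 7 (mod 14).

(⇐) Conversely, suppose t³ ≡ 7 (mod 14). The only residue r in {0, …, 13} with r³ ≡ 7 (mod 14) is r = 7, so t ≡ 7 (mod 14).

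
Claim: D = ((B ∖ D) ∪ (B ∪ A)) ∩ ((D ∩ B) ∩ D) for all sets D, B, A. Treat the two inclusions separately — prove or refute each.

Forward inclusion. This inclusion fails. Take D = {1}, B = ∅, A = ∅; then 1 ∈ D but 1 ∉ ((B ∖ D) ∪ (B ∪ A)) ∩ ((D ∩ B) ∩ D).

Reverse inclusion. Let x ∈ ((B ∖ D) ∪ (B ∪ A)) ∩ ((D ∩ B) ∩ D). Then either x ∈ D ∩ B and x ∉ A; or x ∈ D ∩ B ∩ A. In each case x ∈ D, so ((B ∖ D) ∪ (B ∪ A)) ∩ ((D ∩ B) ∩ D) ⊆ D.

Only the reverse inclusion holds.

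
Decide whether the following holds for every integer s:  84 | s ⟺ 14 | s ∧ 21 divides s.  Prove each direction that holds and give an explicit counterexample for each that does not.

Forward direction. If 84 ∣ s, write s = 84q. Since 84 = 6·14, s = 14·(6q), so 14 ∣ s; and since 84 = 4·21, s = 21·(4q), so 21 ∣ s.

Converse. This fails: take s = 42. Both 14 ∣ 42 and 21 ∣ 42, yet 42 is not a multiple of 84 (since 42 = 0·84 + 42), so 84 ∤ 42.

(⇒) holds; (⇐) fails.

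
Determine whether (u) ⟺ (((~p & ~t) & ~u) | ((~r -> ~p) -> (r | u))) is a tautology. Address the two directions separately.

Only the forward direction holds.

(→) Assume the antecedent. If u is true, the consequent reduces to true regardless of the other variables. If u is false, the antecedent cannot hold. Either way the consequent holds.

(←) This fails. Under t = F, p = F, r = F, u = F, the left side is false but the right side is true.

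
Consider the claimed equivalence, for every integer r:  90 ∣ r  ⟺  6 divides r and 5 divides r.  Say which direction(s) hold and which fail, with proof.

Forward direction. If 90 ∣ r, write r = 90q. Since 90 = 15·6, r = 6·(15q), so 6 ∣ r; and since 90 = 18·5, r = 5·(18q), so 5 ∣ r.

Converse. This fails: take r = 30. Both 6 ∣ 30 and 5 ∣ 30, yet 30 is not a multiple of 90 (since 30 = 0·90 + 30), so 90 ∤ 30.

(⇒) holds; (⇐) fails.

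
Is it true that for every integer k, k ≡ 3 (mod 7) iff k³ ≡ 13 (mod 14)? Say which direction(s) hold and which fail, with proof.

Forward direction. This fails: take k = 10. Then 10 ≡ 3 (mod 7), but 10³ = 1000 ≡ 6 (mod 14), not 13.

Converse. This fails: take k = 5. Then 5³ = 125 ≡ 13 (mod 14), yet 5 ≡ 5 (mod 7), not 3.

Neither implication holds.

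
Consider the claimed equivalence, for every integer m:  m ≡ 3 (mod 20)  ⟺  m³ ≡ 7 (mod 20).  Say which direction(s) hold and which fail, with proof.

(⇒) Suppose m ≡ 3 (mod 20). Write m = 20j + 3. Then (20j + 3)³ = 8000j³ + 3600j² + 540j + 27 = 20(400j³ + 180j² + 27j + 1) + 7, so m³ ≡ 7 (mod 20).

(⇐) Conversely, suppose m³ ≡ 7 (mod 20). The only residue r in {0, …, 19} with r³ ≡ 7 (mod 20) is r = 3, so m ≡ 3 (mod 20).

Both directions hold.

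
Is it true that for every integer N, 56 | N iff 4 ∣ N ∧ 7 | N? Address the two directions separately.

(→) If 56 ∣ N, write N = 56q. Since 56 = 14·4, N = 4·(14q), so 4 ∣ N; and since 56 = 8·7, N = 7·(8q), so 7 ∣ N.

(←) This fails: take N = 28. Both 4 ∣ 28 and 7 ∣ 28, yet 28 is not a multiple of 56 (since 28 = 0·56 + 28), so 56 ∤ 28.

(⇒) holds; (⇐) fails.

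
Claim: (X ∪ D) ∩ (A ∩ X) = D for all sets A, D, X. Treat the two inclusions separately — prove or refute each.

Both inclusions fail.

(⟹) This inclusion fails. Take A = {1}, D = ∅, X = {1}; then 1 ∈ (X ∪ D) ∩ (A ∩ X) but 1 ∉ D.

(⟸) This inclusion fails. Take A = ∅, D = {1}, X = ∅; then 1 ∈ D but 1 ∉ (X ∪ D) ∩ (A ∩ X).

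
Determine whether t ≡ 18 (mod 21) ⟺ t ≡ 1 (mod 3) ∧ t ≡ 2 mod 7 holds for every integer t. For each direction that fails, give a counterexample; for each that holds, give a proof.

(⇒) This fails: t = 18 gives 18 ≡ 18 (mod 21) but 18 ≡ 0 (mod 3), so the conjunction on the right does not hold.

(⇐) This fails: t = 16 satisfies both congruences on the right (16 ≡ 1 mod 3 and 16 ≡ 2 mod 7) yet 16 ≡ 16 (mod 21), not 18.

(⇒) fails and (⇐) fails.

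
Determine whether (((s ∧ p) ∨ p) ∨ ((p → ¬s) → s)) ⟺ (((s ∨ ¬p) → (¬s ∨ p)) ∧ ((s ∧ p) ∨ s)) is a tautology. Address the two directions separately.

The forward direction fails; the converse holds.

(→) This fails. Under p = T, s = F, the left side is true but the right side is false.

(←) Assume the antecedent. If p is true, ((s ∧ p) ∨ p) ∨ ((p → ¬s) → s) reduces to true regardless of the other variables. If p is false, the antecedent cannot hold. Either way ((s ∧ p) ∨ p) ∨ ((p → ¬s) → s) holds.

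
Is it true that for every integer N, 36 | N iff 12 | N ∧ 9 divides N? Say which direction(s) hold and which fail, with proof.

(⇒) If 36 ∣ N, write N = 36q. Since 36 = 3·12, N = 12·(3q), so 12 ∣ N; and since 36 = 4·9, N = 9·(4q), so 9 ∣ N.

(⇐) Suppose 12 ∣ N and 9 ∣ N. Any common multiple of 12 and 9 is a multiple of their lcm; here lcm(12, 9) = 12·9/gcd(12, 9) = 108/3 = 36, so 36 ∣ N.

Both directions hold.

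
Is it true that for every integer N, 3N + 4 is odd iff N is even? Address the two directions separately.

(⟹) This fails: N = 3 gives 3N + 4 = 13, which is odd, but 3 is odd, not even.

(⟸) This also fails: N = 0 is even, but 3N + 4 = 4 is even, not odd.

(⇒) fails and (⇐) fails.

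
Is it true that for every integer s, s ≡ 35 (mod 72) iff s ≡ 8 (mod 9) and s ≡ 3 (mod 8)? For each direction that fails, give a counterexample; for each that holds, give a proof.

Converse. If s ≡ 8 (mod 9) and s ≡ 3 (mod 8), then by the Chinese remainder theorem s ≡ 35 (mod 72). This is exactly s ≡ 35 (mod 72).

Forward direction. Suppose s ≡ 35 (mod 72); write s = 72j + 35. Since 9 ∣ 72, reducing mod 9 gives s ≡ 35 ≡ 8 (mod 9); since 8 ∣ 72, reducing mod 8 gives s ≡ 35 ≡ 3 (mod 8).

Both directions hold.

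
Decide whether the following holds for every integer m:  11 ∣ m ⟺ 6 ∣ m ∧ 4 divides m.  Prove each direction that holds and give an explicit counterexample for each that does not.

Neither implication holds.

(→) This fails: take m = 11. Certainly 11 ∣ 11, but 6 ∤ 11.

(←) This fails: take m = 12. Both 6 ∣ 12 and 4 ∣ 12, yet 12 is not a multiple of 11 (since 12 = 1·11 + 1), so 11 ∤ 12.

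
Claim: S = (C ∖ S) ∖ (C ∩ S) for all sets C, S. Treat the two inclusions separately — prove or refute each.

Neither inclusion holds.

(⟹) This inclusion fails. Take C = ∅, S = {1}; then 1 ∈ S but 1 ∉ (C ∖ S) ∖ (C ∩ S).

(⟸) This inclusion fails. Take C = {1}, S = ∅; then 1 ∈ (C ∖ S) ∖ (C ∩ S) but 1 ∉ S.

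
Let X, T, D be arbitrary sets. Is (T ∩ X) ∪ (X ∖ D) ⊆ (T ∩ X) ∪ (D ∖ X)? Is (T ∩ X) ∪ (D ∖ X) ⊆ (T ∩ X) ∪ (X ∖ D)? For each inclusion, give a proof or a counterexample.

Neither inclusion holds.

(⊆) This inclusion fails. Take X = {1}, T = ∅, D = ∅; then 1 ∈ (T ∩ X) ∪ (X ∖ D) but 1 ∉ (T ∩ X) ∪ (D ∖ X).

(⊇) This inclusion fails. Take X = ∅, T = ∅, D = {1}; then 1 ∈ (T ∩ X) ∪ (D ∖ X) but 1 ∉ (T ∩ X) ∪ (X ∖ D).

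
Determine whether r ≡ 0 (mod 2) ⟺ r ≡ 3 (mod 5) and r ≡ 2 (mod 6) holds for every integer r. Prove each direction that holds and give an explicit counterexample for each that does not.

[⇒] This fails: r = 0 gives 0 ≡ 0 (mod 2) but 0 ≡ 0 (mod 5), so the conjunction on the right does not hold.

[⇐] Conversely, if r ≡ 3 (mod 5) and r ≡ 2 (mod 6), then by the Chinese remainder theorem r ≡ 8 (mod 30). Since 8 ≡ 0 (mod 2) and 2 ∣ 30, we get r ≡ 0 (mod 2).

The forward direction fails; the converse holds.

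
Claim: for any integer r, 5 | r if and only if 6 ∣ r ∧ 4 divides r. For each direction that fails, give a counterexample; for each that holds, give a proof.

[⇒] This fails: take r = 5. Certainly 5 ∣ 5, but 6 ∤ 5.

[⇐] This fails: take r = 12. Both 6 ∣ 12 and 4 ∣ 12, yet 12 is not a multiple of 5 (since 12 = 2·5 + 2), so 5 ∤ 12.

Both directions fail.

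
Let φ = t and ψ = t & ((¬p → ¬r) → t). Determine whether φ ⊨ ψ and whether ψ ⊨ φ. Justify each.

The biconditional holds.

(→) Assume the antecedent. If t is true, t & ((¬p → ¬r) → t) reduces to true regardless of the other variables. If t is false, the antecedent cannot hold. Either way t & ((¬p → ¬r) → t) holds.

(←) Assume the antecedent. If t is true, t reduces to true regardless of the other variables. If t is false, the antecedent cannot hold. Either way t holds.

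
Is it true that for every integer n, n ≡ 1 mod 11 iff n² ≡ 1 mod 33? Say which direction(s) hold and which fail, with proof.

(⟹) This fails: take n = 12. Then 12 ≡ 1 (mod 11), but 12² = 144 ≡ 12 (mod 33), not 1.

(⟸) This fails: take n = 10. Then 10² = 100 ≡ 1 (mod 33), yet 10 ≡ 10 (mod 11), not 1.

Both directions fail.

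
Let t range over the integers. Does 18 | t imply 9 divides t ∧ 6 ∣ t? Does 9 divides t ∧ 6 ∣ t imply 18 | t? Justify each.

Both directions hold.

Forward direction. If 18 ∣ t, write t = 18q. Since 18 = 2·9, t = 9·(2q), so 9 ∣ t; and since 18 = 3·6, t = 6·(3q), so 6 ∣ t.

Converse. Suppose 9 ∣ t and 6 ∣ t. Any common multiple of 9 and 6 is a multiple of their lcm; here lcm(9, 6) = 9·6/gcd(9, 6) = 54/3 = 18, so 18 ∣ t.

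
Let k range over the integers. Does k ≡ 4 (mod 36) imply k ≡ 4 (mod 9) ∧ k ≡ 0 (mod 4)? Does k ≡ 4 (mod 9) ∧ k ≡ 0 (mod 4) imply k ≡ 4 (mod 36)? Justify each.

Forward direction. Suppose k ≡ 4 (mod 36); write k = 36j + 4. Since 9 ∣ 36, reducing mod 9 gives k ≡ 4 (mod 9); since 4 ∣ 36, reducing mod 4 gives k ≡ 4 ≡ 0 (mod 4).

Converse. If k ≡ 4 (mod 9) and k ≡ 0 (mod 4), then by the Chinese remainder theorem k ≡ 4 (mod 36). This is exactly k ≡ 4 (mod 36).

Both directions hold.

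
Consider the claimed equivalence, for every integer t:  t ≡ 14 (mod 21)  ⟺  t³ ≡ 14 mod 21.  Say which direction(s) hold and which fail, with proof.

[⇒] Suppose t ≡ 14 (mod 21). Write t = 21j + 14. Then (21j + 14)³ = 9261j³ + 18522j² + 12348j + 2744 = 21(441j³ + 882j² + 588j + 130) + 14, so t³ ≡ 14 (mod 21).

[⇐] Conversely, suppose t³ ≡ 14 (mod 21). The only residue r in {0, …, 20} with r³ ≡ 14 (mod 21) is r = 14, so t ≡ 14 (mod 21).

The biconditional holds.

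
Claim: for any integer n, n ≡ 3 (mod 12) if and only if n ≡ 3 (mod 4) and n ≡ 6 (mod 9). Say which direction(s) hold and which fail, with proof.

Only the reverse direction holds.

Converse. If n ≡ 3 (mod 4) and n ≡ 6 (mod 9), then by the Chinese remainder theorem n ≡ 15 (mod 36). Since 15 ≡ 3 (mod 12) and 12 ∣ 36, we get n ≡ 3 (mod 12).

Forward direction. This fails: n = 27 gives 27 ≡ 3 (mod 12) but 27 ≡ 0 (mod 9), so the conjunction on the right does not hold.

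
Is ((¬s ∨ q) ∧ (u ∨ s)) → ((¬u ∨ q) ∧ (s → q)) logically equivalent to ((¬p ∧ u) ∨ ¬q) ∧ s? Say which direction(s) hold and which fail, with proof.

Only the reverse direction holds.

(⟹) This fails. Under s = F, u = F, p = F, q = F, the left side is true but the right side is false.

(⟸) Assume the antecedent. If s is true, the consequent reduces to true regardless of the other variables. If s is false, the antecedent cannot hold. Either way the consequent holds.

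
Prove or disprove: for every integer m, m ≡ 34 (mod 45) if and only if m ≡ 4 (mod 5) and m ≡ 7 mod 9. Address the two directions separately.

(→) Suppose m ≡ 34 (mod 45); write m = 45j + 34. Since 5 ∣ 45, reducing mod 5 gives m ≡ 34 ≡ 4 (mod 5); since 9 ∣ 45, reducing mod 9 gives m ≡ 34 ≡ 7 (mod 9).

(←) Conversely, if m ≡ 4 (mod 5) and m ≡ 7 (mod 9), then by the Chinese remainder theorem m ≡ 34 (mod 45). This is exactly m ≡ 34 (mod 45).

Both directions hold.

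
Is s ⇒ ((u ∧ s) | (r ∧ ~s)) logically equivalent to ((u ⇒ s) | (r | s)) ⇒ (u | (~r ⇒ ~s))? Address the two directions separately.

(⇒) holds; (⇐) fails.

[⇒] Assume the antecedent. If s is true, the antecedent forces (r = F, s = T, u = T) or (r = T, s = T, u = T), and the consequent holds there. If s is false, the consequent reduces to true regardless of the other variables. Either way the consequent holds.

[⇐] This fails. Under r = T, s = T, u = F, the left side is false but the right side is true.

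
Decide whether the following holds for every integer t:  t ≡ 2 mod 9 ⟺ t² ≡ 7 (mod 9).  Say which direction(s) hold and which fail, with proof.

Both directions fail.

Forward direction. This fails: take t = 2. Then 2 ≡ 2 (mod 9), but 2² = 4 ≡ 4 (mod 9), not 7.

Converse. This fails: take t = 4. Then 4² = 16 ≡ 7 (mod 9), yet 4 ≡ 4 (mod 9), not 2.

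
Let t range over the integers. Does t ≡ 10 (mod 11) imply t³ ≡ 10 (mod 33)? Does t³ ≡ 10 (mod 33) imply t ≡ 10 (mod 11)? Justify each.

(⇒) fails; (⇐) holds.

[⇐] The residues r modulo 33 with r³ ≡ 10 (mod 33) are exactly {10}, and each is ≡ 10 (mod 11).

[⇒] This fails: take t = 21. Then 21 ≡ 10 (mod 11), but 21³ = 9261 ≡ 21 (mod 33), not 10.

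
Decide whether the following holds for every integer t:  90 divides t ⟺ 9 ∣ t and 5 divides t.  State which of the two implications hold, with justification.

(⟸) This fails: take t = 45. Both 9 ∣ 45 and 5 ∣ 45, yet 45 is not a multiple of 90 (since 45 = 0·90 + 45), so 90 ∤ 45.

(⟹) If 90 ∣ t, write t = 90q. Since 90 = 10·9, t = 9·(10q), so 9 ∣ t; and since 90 = 18·5, t = 5·(18q), so 5 ∣ t.

The forward direction holds; the converse fails.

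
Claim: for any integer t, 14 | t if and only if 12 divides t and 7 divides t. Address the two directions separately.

Only the reverse direction holds.

(⇒) This fails: take t = 14. Certainly 14 ∣ 14, but 12 ∤ 14.

(⇐) Suppose 12 ∣ t and 7 ∣ t. Any common multiple of 12 and 7 is a multiple of their lcm; here gcd(12, 7) = 1, so lcm(12, 7) = 12·7 = 84, so 84 ∣ t. Since 14 ∣ 84, it follows that 14 ∣ t.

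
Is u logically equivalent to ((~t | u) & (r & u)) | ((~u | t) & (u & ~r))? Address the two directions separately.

Only the converse holds.

Forward direction. This fails. Under t = F, u = T, r = F, the left side is true but the right side is false.

Converse. Assume the antecedent. If t is true, the antecedent forces (t = T, u = T, r = F) or (t = T, u = T, r = T), and u holds there. If t is false, the antecedent forces (t = F, u = T, r = T), and u holds there. Either way u holds.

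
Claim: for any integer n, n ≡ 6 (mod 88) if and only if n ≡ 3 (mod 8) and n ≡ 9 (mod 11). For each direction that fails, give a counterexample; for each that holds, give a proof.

[⇒] This fails: n = 6 gives 6 ≡ 6 (mod 88) but 6 ≡ 6 (mod 8), so the conjunction on the right does not hold.

[⇐] This fails: n = 75 satisfies both congruences on the right (75 ≡ 3 mod 8 and 75 ≡ 9 mod 11) yet 75 ≡ 75 (mod 88), not 6.

Neither direction holds.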